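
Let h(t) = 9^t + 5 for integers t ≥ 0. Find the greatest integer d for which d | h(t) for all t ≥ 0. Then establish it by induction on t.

d = 2

Computing the first values: h(0) = 6 and h(1) = 14; gcd(6, 14) = 2, so d ≤ 2.
We prove 2 | 9^t + 5 for all t ≥ 0 by induction on t.
When t = 0: h(0) = 6 = 2·(3), so 2 | h(0).
Suppose the result is true for t = j, i.e. 2 | h(j). Then
h(j+1) = 9^(j+1) + 5 = 9·(9^j + 5) - 40 = 9·h(j) - 40. The first term is divisible by 2 by the inductive hypothesis, and -40 is divisible by 2. Hence 2 | h(j+1).
By induction, the statement is established for all t ≥ 0.
Therefore the largest such d is 2.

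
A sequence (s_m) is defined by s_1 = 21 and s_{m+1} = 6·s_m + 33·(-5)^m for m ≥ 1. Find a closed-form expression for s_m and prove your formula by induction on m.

s_m = -3(-5)^m + 6^m

Computing the first terms: s_1 = 21, s_2 = -39, s_3 = 591. This suggests s_m = -3(-5)^m + 6^m.
Base step (m = 1): the formula gives 21 = 21 = s_1.
Inductive step: suppose the statement holds for some r ≥ 1, so s_r = -3(-5)^r + 6^r.
Then s_{r+1} = 6·s_r + 33·(-5)^r = 6·(-3(-5)^r + 6^r) + 33·(-5)^r = -3(-5)^(r + 1) + 6^(r + 1),
which is the claimed formula at m = r+1.
By induction, the statement is established for all m ≥ 1.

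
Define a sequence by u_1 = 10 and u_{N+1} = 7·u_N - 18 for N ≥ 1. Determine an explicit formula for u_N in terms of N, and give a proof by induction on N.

Computing the first terms: u_1 = 10, u_2 = 52, u_3 = 346. This suggests u_N = 7^N + 3.
Base step (N = 1): the formula gives 10 = 10 = u_1.
Suppose the result is true for N = m, so u_m = 7^m + 3.
Then u_{m+1} = 7·u_m - 18 = 7·(7^m + 3) - 18 = 7^(m + 1) + 3,
which is the claimed formula at N = m+1.
This completes the induction.

u_N = 7^N + 3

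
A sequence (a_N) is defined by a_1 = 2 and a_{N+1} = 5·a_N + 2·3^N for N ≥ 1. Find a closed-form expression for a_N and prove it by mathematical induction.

Computing the first terms: a_1 = 2, a_2 = 16, a_3 = 98. This suggests a_N = -3^N + 5^N.
For the base case N = 1: the formula gives 2 = 2 = a_1.
For the inductive step, assume it holds for an arbitrary r ≥ 1, so a_r = -3^r + 5^r.
Then a_{r+1} = 5·a_r + 2·3^r = 5·(-3^r + 5^r) + 2·3^r = -3^(r + 1) + 5^(r + 1),
which is the claimed formula at N = r+1.
Hence, by induction on N, the claim holds for every N ≥ 1.

a_N = -3^N + 5^N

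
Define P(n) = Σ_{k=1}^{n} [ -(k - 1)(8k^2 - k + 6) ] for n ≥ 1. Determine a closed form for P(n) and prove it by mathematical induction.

P(n) = -n(n - 1)(2n^2 + 3n + 4)

We claim P(n) = -n(n - 1)(2n^2 + 3n + 4) for all n ≥ 1.
Base step (n = 1): P(1) = 0, and the closed form gives 0. They agree.
Inductive step: assume the claim holds for n = k, so P(k) = k(-2k^3 - k^2 - k + 4).
Then P(k+1) = P(k) + (-k(-k + 8(k + 1)^2 + 5)) = (k(-2k^3 - k^2 - k + 4)) + (-k(-k + 8(k + 1)^2 + 5)).
Simplifying, P(k+1) = -k(k + 1)(2k^2 + 7k + 9) = -(k+1)((k+1) - 1)(2(k+1)^2 + 3(k+1) + 4),
which is the closed form with n = k+1.
By the principle of mathematical induction, the result holds for all n ≥ 1.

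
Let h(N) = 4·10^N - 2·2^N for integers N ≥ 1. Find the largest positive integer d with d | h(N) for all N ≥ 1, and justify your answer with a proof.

Computing the first values: h(1) = 36 and h(2) = 392; gcd(36, 392) = 4, so d ≤ 4.
We prove 4 | 4·10^N - 2·2^N for all N ≥ 1 by induction on N.
When N = 1: h(1) = 36 = 4·(9), so 4 | h(1).
For the inductive step, assume it holds for an arbitrary k ≥ 1, i.e. 4 | h(k). Then
h(k+1) − 10·h(k) = (4·10^(k+1) - 2·2^(k+1)) − 10·(4·10^k - 2·2^k) = (-2)·2^k·(2 − 10) = (16)·2^k. Since 4 | h(k) by the inductive hypothesis, 4 | 10·h(k); and 4 | 16 since 16 = 4·4. Therefore 4 | h(k+1).
This completes the induction.
Therefore the largest such d is 4.

d = 4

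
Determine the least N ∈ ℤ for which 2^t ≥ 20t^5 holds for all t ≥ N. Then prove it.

N = 29

At t = 28: 268435456 < 344207360, so the inequality fails and N ≥ 29. We prove 2^t ≥ 20t^5 for all t ≥ 29.
Base case (t = 29): 2^t = 536870912 and 20t^5 = 410222980, so 536870912 ≥ 410222980.
For the inductive step, assume it holds for an arbitrary m ≥ 29, so 2^m ≥ 20m^5.
Then 2^(m + 1) = 2·(2^m) ≥ 2·(20m^5).
Also, for m ≥ 29 we have 2·(20m^5) ≥ 20(m+1)^5, since 2 ≥ (1 + 1/m)^5 for all m ≥ 29.
Combining, 2^(m + 1) ≥ 20(m+1)^5.
This completes the induction.
Hence the smallest such N is 29.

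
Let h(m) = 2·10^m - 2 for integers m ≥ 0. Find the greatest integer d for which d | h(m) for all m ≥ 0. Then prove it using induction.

Computing the first values: h(0) = 0 and h(1) = 18; gcd(0, 18) = 18, so d ≤ 18.
We prove 18 | 2·10^m - 2 for all m ≥ 0 by induction on m.
When m = 0: h(0) = 0 = 18·(0), so 18 | h(0).
Inductive step: assume the claim holds for m = p, i.e. 18 | h(p). Then
h(p+1) = 2·10^(p+1) - 2 = 10·(2·10^p - 2) + 18 = 10·h(p) + 18. The first term is divisible by 18 by the inductive hypothesis, and 18 is divisible by 18. Hence 18 | h(p+1).
By the principle of mathematical induction, the result holds for all m ≥ 0.
Therefore the largest such d is 18.

d = 18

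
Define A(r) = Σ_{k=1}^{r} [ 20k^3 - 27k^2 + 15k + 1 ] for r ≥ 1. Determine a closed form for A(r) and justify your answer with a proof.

A(r) = r(5r^3 + r^2 - r + 4)

We claim A(r) = r(5r^3 + r^2 - r + 4) for all r ≥ 1.
When r = 1: A(1) = 9, and the closed form gives 9. They agree.
For the inductive step, assume it holds for an arbitrary k ≥ 1, so A(k) = k(5k^3 + k^2 - k + 4).
Then A(k+1) = A(k) + (20k^3 + 33k^2 + 21k + 9) = (k(5k^3 + k^2 - k + 4)) + (20k^3 + 33k^2 + 21k + 9).
Simplifying, A(k+1) = (k + 1)(5k^3 + 16k^2 + 16k + 9) = (k+1)(5(k+1)^3 + (k+1)^2 - (k+1) + 4),
which is the closed form with r = k+1.
Hence, by induction on r, the claim holds for every r ≥ 1.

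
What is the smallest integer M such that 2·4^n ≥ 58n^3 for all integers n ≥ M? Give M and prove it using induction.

M = 7

At n = 6: 8192 < 12528, so the inequality fails and M ≥ 7. We prove 2·4^n ≥ 58n^3 for all n ≥ 7.
For the base case n = 7: 2·4^n = 32768 and 58n^3 = 19894, so 32768 ≥ 19894.
Inductive step: suppose the statement holds for some p ≥ 7, so 2·4^p ≥ 58p^3.
Then 2·4^(p + 1) = 4·(2·4^p) ≥ 4·(58p^3).
Also, for p ≥ 7 we have 4·(58p^3) ≥ 58(p+1)^3, since 4 ≥ (1 + 1/p)^3 for all p ≥ 7.
Combining, 2·4^(p + 1) ≥ 58(p+1)^3.
Hence, by induction on n, the claim holds for every n ≥ 7.
Hence the smallest such M is 7.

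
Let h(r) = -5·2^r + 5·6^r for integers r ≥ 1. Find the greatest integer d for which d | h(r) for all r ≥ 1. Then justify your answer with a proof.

Computing the first values: h(1) = 20 and h(2) = 160; gcd(20, 160) = 20, so d ≤ 20.
We prove 20 | -5·2^r + 5·6^r for all r ≥ 1 by induction on r.
When r = 1: h(1) = 20 = 20·(1), so 20 | h(1).
Inductive step: assume the claim holds for r = k, i.e. 20 | h(k). Then
h(k+1) − 6·h(k) = (-5·2^(k+1) + 5·6^(k+1)) − 6·(-5·2^k + 5·6^k) = (-5)·2^k·(2 − 6) = (20)·2^k. Since 20 | h(k) by the inductive hypothesis, 20 | 6·h(k); and 20 | 20 since 20 = 20·1. Therefore 20 | h(k+1).
Hence, by induction on r, the claim holds for every r ≥ 1.
Therefore the largest such d is 20.

d = 20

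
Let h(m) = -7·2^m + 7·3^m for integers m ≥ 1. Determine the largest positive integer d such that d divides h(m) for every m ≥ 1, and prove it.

Computing the first values: h(1) = 7 and h(2) = 35; gcd(7, 35) = 7, so d ≤ 7.
We prove 7 | -7·2^m + 7·3^m for all m ≥ 1 by induction on m.
Base step (m = 1): h(1) = 7 = 7·(1), so 7 | h(1).
Inductive step: assume the claim holds for m = k, i.e. 7 | h(k). Then
h(k+1) − 3·h(k) = (-7·2^(k+1) + 7·3^(k+1)) − 3·(-7·2^k + 7·3^k) = (-7)·2^k·(2 − 3) = (7)·2^k. Since 7 | h(k) by the inductive hypothesis, 7 | 3·h(k); and 7 | 7 since 7 = 7·1. Therefore 7 | h(k+1).
By the principle of mathematical induction, the result holds for all m ≥ 1.
Therefore the largest such d is 7.

d = 7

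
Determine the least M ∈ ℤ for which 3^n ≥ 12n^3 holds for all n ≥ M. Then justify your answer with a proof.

M = 8

At n = 7: 2187 < 4116, so the inequality fails and M ≥ 8. We prove 3^n ≥ 12n^3 for all n ≥ 8.
Base case (n = 8): 3^n = 6561 and 12n^3 = 6144, so 6561 ≥ 6144.
For the inductive step, assume it holds for an arbitrary m ≥ 8, so 3^m ≥ 12m^3.
Then 3^(m + 1) = 3·(3^m) ≥ 3·(12m^3).
Also, for m ≥ 8 we have 3·(12m^3) ≥ 12(m+1)^3, since 3 ≥ (1 + 1/m)^3 for all m ≥ 8.
Combining, 3^(m + 1) ≥ 12(m+1)^3.
Hence, by induction on n, the claim holds for every n ≥ 8.
Hence the smallest such M is 8.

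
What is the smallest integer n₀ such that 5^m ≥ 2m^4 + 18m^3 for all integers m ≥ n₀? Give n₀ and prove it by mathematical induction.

At m = 5: 3125 < 3500, so the inequality fails and n₀ ≥ 6. We prove 5^m ≥ 2m^4 + 18m^3 for all m ≥ 6.
Base case (m = 6): 5^m = 15625 and 2m^4 + 18m^3 = 6480, so 15625 ≥ 6480.
Inductive step: suppose the statement holds for some i ≥ 6, so 5^i ≥ 2i^4 + 18i^3.
Then 5^(i + 1) = 5·(5^i) ≥ 5·(2i^4 + 18i^3).
Also, for i ≥ 6 we have 5·(2i^4 + 18i^3) ≥ 2(i+1)^4 + 18(i+1)^3, since 5·(2i^4 + 18i^3) − (2(i+1)^4 + 18(i+1)^3) = 8i^4 + 64i^3 - 66i^2 - 62i - 20, which is nonnegative for all i ≥ 6.
Combining, 5^(i + 1) ≥ 2(i+1)^4 + 18(i+1)^3.
By the principle of mathematical induction, the result holds for all m ≥ 6.
Hence the smallest such n₀ is 6.

n₀ = 6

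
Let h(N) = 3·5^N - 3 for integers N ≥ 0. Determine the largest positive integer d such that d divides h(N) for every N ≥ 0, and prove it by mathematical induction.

d = 12

Computing the first values: h(0) = 0 and h(1) = 12; gcd(0, 12) = 12, so d ≤ 12.
We prove 12 | 3·5^N - 3 for all N ≥ 0 by induction on N.
For the base case N = 0: h(0) = 0 = 12·(0), so 12 | h(0).
Inductive step: suppose the statement holds for some p ≥ 0, i.e. 12 | h(p). Then
h(p+1) = 3·5^(p+1) - 3 = 5·(3·5^p - 3) + 12 = 5·h(p) + 12. The first term is divisible by 12 by the inductive hypothesis, and 12 is divisible by 12. Hence 12 | h(p+1).
By induction, the statement is established for all N ≥ 0.
Therefore the largest such d is 12.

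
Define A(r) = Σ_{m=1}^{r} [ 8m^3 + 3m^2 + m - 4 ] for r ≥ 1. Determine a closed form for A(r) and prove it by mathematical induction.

We claim A(r) = r(2r^3 + 5r^2 + 4r - 3) for all r ≥ 1.
For the base case r = 1: A(1) = 8, and the closed form gives 8. They agree.
For the inductive step, assume it holds for an arbitrary m ≥ 1, so A(m) = m(2m^3 + 5m^2 + 4m - 3).
Then A(m+1) = A(m) + (8m^3 + 27m^2 + 31m + 8) = (m(2m^3 + 5m^2 + 4m - 3)) + (8m^3 + 27m^2 + 31m + 8).
Simplifying, A(m+1) = (m + 1)(2m^3 + 11m^2 + 20m + 8) = (m+1)(2(m+1)^3 + 5(m+1)^2 + 4(m+1) - 3),
which is the closed form with r = m+1.
By induction, the statement is established for all r ≥ 1.

A(r) = r(2r^3 + 5r^2 + 4r - 3)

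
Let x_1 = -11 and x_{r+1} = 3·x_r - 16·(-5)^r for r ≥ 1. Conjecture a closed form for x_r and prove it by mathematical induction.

Computing the first terms: x_1 = -11, x_2 = 47, x_3 = -259. This suggests x_r = 2(-5)^r - 3^(r - 1).
When r = 1: the formula gives -11 = -11 = x_1.
Inductive step: assume the claim holds for r = j, so x_j = 2(-5)^j - 3^(j - 1).
Then x_{j+1} = 3·x_j - 16·(-5)^j = 3·(2(-5)^j - 3^(j - 1)) - 16·(-5)^j = 2(-5)^(j + 1) - 3^j = 2(-5)^(j+1) - 3^((j+1) - 1),
which is the claimed formula at r = j+1.
By induction, the statement is established for all r ≥ 1.

x_r = 2(-5)^r - 3^(r - 1)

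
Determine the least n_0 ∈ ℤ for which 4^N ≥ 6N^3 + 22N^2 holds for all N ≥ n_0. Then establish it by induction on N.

At N = 5: 1024 < 1300, so the inequality fails and n_0 ≥ 6. We prove 4^N ≥ 6N^3 + 22N^2 for all N ≥ 6.
Base case (N = 6): 4^N = 4096 and 6N^3 + 22N^2 = 2088, so 4096 ≥ 2088.
Inductive step: assume the claim holds for N = r, so 4^r ≥ 6r^3 + 22r^2.
Then 4^(r + 1) = 4·(4^r) ≥ 4·(6r^3 + 22r^2).
Also, for r ≥ 6 we have 4·(6r^3 + 22r^2) ≥ 6(r+1)^3 + 22(r+1)^2, since 4·(6r^3 + 22r^2) − (6(r+1)^3 + 22(r+1)^2) = 18r^3 + 48r^2 - 62r - 28, which is nonnegative for all r ≥ 6.
Combining, 4^(r + 1) ≥ 6(r+1)^3 + 22(r+1)^2.
By the principle of mathematical induction, the result holds for all N ≥ 6.
Hence the smallest such n_0 is 6.

n_0 = 6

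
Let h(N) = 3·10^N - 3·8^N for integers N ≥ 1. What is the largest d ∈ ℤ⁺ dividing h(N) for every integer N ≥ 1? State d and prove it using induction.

Computing the first values: h(1) = 6 and h(2) = 108; gcd(6, 108) = 6, so d ≤ 6.
We prove 6 | 3·10^N - 3·8^N for all N ≥ 1 by induction on N.
Base case (N = 1): h(1) = 6 = 6·(1), so 6 | h(1).
For the inductive step, assume it holds for an arbitrary p ≥ 1, i.e. 6 | h(p). Then
h(p+1) − 10·h(p) = (3·10^(p+1) - 3·8^(p+1)) − 10·(3·10^p - 3·8^p) = (-3)·8^p·(8 − 10) = (6)·8^p. Since 6 | h(p) by the inductive hypothesis, 6 | 10·h(p); and 6 | 6 since 6 = 6·1. Therefore 6 | h(p+1).
This completes the induction.
Therefore the largest such d is 6.

d = 6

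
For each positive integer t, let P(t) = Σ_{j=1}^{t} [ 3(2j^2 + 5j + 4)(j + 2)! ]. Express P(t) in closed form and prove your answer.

P(t) = (6t + 3)(t + 3)! - 18

We claim P(t) = (6t + 3)(t + 3)! - 18 for all t ≥ 1.
Base case (t = 1): P(1) = 198, and the closed form gives 198. They agree.
Inductive step: assume the claim holds for t = j, so P(j) = (6j + 3)(j + 3)! - 18.
Then P(j+1) = P(j) + (3(2j^2 + 9j + 11)(j + 3)!) = ((6j + 3)(j + 3)! - 18) + (3(2j^2 + 9j + 11)(j + 3)!).
Simplifying, P(j+1) = (6(j+1) + 3)((j+1) + 3)! - 18,
which is the closed form with t = j+1.
Hence, by induction on t, the claim holds for every t ≥ 1.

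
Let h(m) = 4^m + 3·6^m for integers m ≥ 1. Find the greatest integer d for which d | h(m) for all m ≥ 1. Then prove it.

d = 2

Computing the first values: h(1) = 22 and h(2) = 124; gcd(22, 124) = 2, so d ≤ 2.
We prove 2 | 4^m + 3·6^m for all m ≥ 1 by induction on m.
Base case (m = 1): h(1) = 22 = 2·(11), so 2 | h(1).
Inductive step: suppose the statement holds for some p ≥ 1, i.e. 2 | h(p). Then
h(p+1) − 6·h(p) = (4^(p+1) + 3·6^(p+1)) − 6·(4^p + 3·6^p) = (1)·4^p·(4 − 6) = (-2)·4^p. Since 2 | h(p) by the inductive hypothesis, 2 | 6·h(p); and 2 | -2 since -2 = 2·-1. Therefore 2 | h(p+1).
By the principle of mathematical induction, the result holds for all m ≥ 1.
Therefore the largest such d is 2.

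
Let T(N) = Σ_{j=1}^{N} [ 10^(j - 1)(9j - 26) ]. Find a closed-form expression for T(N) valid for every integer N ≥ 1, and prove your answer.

We claim T(N) = 10^N(N - 3) + 3 for all N ≥ 1.
When N = 1: T(1) = -17, and the closed form gives -17. They agree.
For the inductive step, assume it holds for an arbitrary j ≥ 1, so T(j) = 10^j(j - 3) + 3.
Then T(j+1) = T(j) + (10^j(9j - 17)) = (10^j(j - 3) + 3) + (10^j(9j - 17)).
Simplifying, T(j+1) = 10·10^j·j - 20·10^j + 3 = 10^(j+1)((j+1) - 3) + 3,
which is the closed form with N = j+1.
By the principle of mathematical induction, the result holds for all N ≥ 1.

T(N) = 10^N(N - 3) + 3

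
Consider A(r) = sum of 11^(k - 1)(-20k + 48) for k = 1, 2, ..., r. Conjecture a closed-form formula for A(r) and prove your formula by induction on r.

A(r) = 11^r(-2r + 5) - 5

We claim A(r) = 11^r(-2r + 5) - 5 for all r ≥ 1.
Base case (r = 1): A(1) = 28, and the closed form gives 28. They agree.
Suppose the result is true for r = k, so A(k) = 11^k(-2k + 5) - 5.
Then A(k+1) = A(k) + (11^k(-20k + 28)) = (11^k(-2k + 5) - 5) + (11^k(-20k + 28)).
Simplifying, A(k+1) = -22·11^k·k + 33·11^k - 5 = 11^(k+1)(-2(k+1) + 5) - 5,
which is the closed form with r = k+1.
By the principle of mathematical induction, the result holds for all r ≥ 1.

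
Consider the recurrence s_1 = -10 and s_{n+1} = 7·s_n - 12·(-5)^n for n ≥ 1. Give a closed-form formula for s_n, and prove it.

s_n = (-5)^n - 5·7^(n - 1)

Computing the first terms: s_1 = -10, s_2 = -10, s_3 = -370. This suggests s_n = (-5)^n - 5·7^(n - 1).
Base step (n = 1): the formula gives -10 = -10 = s_1.
Inductive step: assume the claim holds for n = r, so s_r = (-5)^r - 5·7^(r - 1).
Then s_{r+1} = 7·s_r - 12·(-5)^r = 7·((-5)^r - 5·7^(r - 1)) - 12·(-5)^r = (-5)^(r + 1) - 5·7^r = (-5)^(r+1) - 5·7^((r+1) - 1),
which is the claimed formula at n = r+1.
This completes the induction.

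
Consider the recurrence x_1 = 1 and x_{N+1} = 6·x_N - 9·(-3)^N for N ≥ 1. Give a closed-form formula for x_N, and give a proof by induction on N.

Computing the first terms: x_1 = 1, x_2 = 33, x_3 = 117. This suggests x_N = (-3)^N + 4·6^(N - 1).
For the base case N = 1: the formula gives 1 = 1 = x_1.
Suppose the result is true for N = p, so x_p = (-3)^p + 4·6^(p - 1).
Then x_{p+1} = 6·x_p - 9·(-3)^p = 6·((-3)^p + 4·6^(p - 1)) - 9·(-3)^p = (-3)^(p + 1) + 4·6^p = (-3)^(p+1) + 4·6^((p+1) - 1),
which is the claimed formula at N = p+1.
Hence, by induction on N, the claim holds for every N ≥ 1.

x_N = (-3)^N + 4·6^(N - 1)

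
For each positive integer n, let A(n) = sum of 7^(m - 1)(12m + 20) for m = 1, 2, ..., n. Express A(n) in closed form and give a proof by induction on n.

We claim A(n) = 7^n(2n + 3) - 3 for all n ≥ 1.
Base step (n = 1): A(1) = 32, and the closed form gives 32. They agree.
Inductive step: suppose the statement holds for some m ≥ 1, so A(m) = 7^m(2m + 3) - 3.
Then A(m+1) = A(m) + (7^m(12m + 32)) = (7^m(2m + 3) - 3) + (7^m(12m + 32)).
Simplifying, A(m+1) = 14·7^m·m + 35·7^m - 3 = 7^(m+1)(2(m+1) + 3) - 3,
which is the closed form with n = m+1.
By the principle of mathematical induction, the result holds for all n ≥ 1.

A(n) = 7^n(2n + 3) - 3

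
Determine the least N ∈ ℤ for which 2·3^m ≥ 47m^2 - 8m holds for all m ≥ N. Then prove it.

N = 7

At m = 6: 1458 < 1644, so the inequality fails and N ≥ 7. We prove 2·3^m ≥ 47m^2 - 8m for all m ≥ 7.
Base case (m = 7): 2·3^m = 4374 and 47m^2 - 8m = 2247, so 4374 ≥ 2247.
Suppose the result is true for m = r, so 2·3^r ≥ 47r^2 - 8r.
Then 2·3^(r + 1) = 3·(2·3^r) ≥ 3·(47r^2 - 8r).
Also, for r ≥ 7 we have 3·(47r^2 - 8r) ≥ 47(r+1)^2 - 8(r+1), since 3·(47r^2 - 8r) − (47(r+1)^2 - 8(r+1)) = 94r^2 - 110r - 39, which is nonnegative for all r ≥ 7.
Combining, 2·3^(r + 1) ≥ 47(r+1)^2 - 8(r+1).
By induction, the statement is established for all m ≥ 7.
Hence the smallest such N is 7.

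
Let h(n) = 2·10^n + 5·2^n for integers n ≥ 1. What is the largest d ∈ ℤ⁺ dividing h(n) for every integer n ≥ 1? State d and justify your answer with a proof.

Computing the first values: h(1) = 30 and h(2) = 220; gcd(30, 220) = 10, so d ≤ 10.
We prove 10 | 2·10^n + 5·2^n for all n ≥ 1 by induction on n.
When n = 1: h(1) = 30 = 10·(3), so 10 | h(1).
Suppose the result is true for n = i, i.e. 10 | h(i). Then
h(i+1) − 10·h(i) = (2·10^(i+1) + 5·2^(i+1)) − 10·(2·10^i + 5·2^i) = (5)·2^i·(2 − 10) = (-40)·2^i. Since 10 | h(i) by the inductive hypothesis, 10 | 10·h(i); and 10 | -40 since -40 = 10·-4. Therefore 10 | h(i+1).
This completes the induction.
Therefore the largest such d is 10.

d = 10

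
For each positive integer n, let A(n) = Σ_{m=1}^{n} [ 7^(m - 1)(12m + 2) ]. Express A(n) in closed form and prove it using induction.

A(n) = 2·7^n·n

We claim A(n) = 2·7^n·n for all n ≥ 1.
Base step (n = 1): A(1) = 14, and the closed form gives 14. They agree.
For the inductive step, assume it holds for an arbitrary m ≥ 1, so A(m) = 2·7^m·m.
Then A(m+1) = A(m) + (7^m(12m + 14)) = (2·7^m·m) + (7^m(12m + 14)).
Simplifying, A(m+1) = 14·7^m(m + 1) = 2·7^(m+1)·(m+1),
which is the closed form with n = m+1.
Hence, by induction on n, the claim holds for every n ≥ 1.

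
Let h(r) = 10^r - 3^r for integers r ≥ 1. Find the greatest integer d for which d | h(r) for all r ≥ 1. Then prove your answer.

d = 7

Computing the first values: h(1) = 7 and h(2) = 91; gcd(7, 91) = 7, so d ≤ 7.
We prove 7 | 10^r - 3^r for all r ≥ 1 by induction on r.
For the base case r = 1: h(1) = 7 = 7·(1), so 7 | h(1).
Suppose the result is true for r = p, i.e. 7 | h(p). Then
10^{p+1} − 3^{p+1} = 10·10^p − 3·3^p = 10·(10^p − 3^p) + (7)·3^p. The first term is divisible by 7 by the inductive hypothesis, and the second term (7)·3^p is divisible by 7 since 7 | 7. Hence 7 | h(p+1).
Hence, by induction on r, the claim holds for every r ≥ 1.
Therefore the largest such d is 7.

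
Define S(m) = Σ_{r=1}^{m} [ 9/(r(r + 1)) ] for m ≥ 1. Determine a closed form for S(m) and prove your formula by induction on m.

We claim S(m) = 9m/(m + 1) for all m ≥ 1.
Base case (m = 1): S(1) = 9/2, and the closed form gives 9/2. They agree.
Inductive step: assume the claim holds for m = r, so S(r) = 9r/(r + 1).
Then S(r+1) = S(r) + (9/((r + 1)(r + 2))) = (9r/(r + 1)) + (9/((r + 1)(r + 2))).
Simplifying, S(r+1) = 9(r + 1)/(r + 2) = 9(r+1)/((r+1) + 1),
which is the closed form with m = r+1.
This completes the induction.

S(m) = 9m/(m + 1)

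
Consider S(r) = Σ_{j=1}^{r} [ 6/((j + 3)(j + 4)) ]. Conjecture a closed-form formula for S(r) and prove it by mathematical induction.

S(r) = 3r/(2(r + 4))

We claim S(r) = 3r/(2(r + 4)) for all r ≥ 1.
Base case (r = 1): S(1) = 3/10, and the closed form gives 3/10. They agree.
Inductive step: suppose the statement holds for some j ≥ 1, so S(j) = 3j/(2(j + 4)).
Then S(j+1) = S(j) + (6/((j + 4)(j + 5))) = (3j/(2(j + 4))) + (6/((j + 4)(j + 5))).
Simplifying, S(j+1) = 3(j + 1)/(2(j + 5)) = 3(j+1)/(2((j+1) + 4)),
which is the closed form with r = j+1.
By the principle of mathematical induction, the result holds for all r ≥ 1.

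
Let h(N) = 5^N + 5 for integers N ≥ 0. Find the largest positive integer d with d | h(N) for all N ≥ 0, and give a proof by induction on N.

Computing the first values: h(0) = 6 and h(1) = 10; gcd(6, 10) = 2, so d ≤ 2.
We prove 2 | 5^N + 5 for all N ≥ 0 by induction on N.
When N = 0: h(0) = 6 = 2·(3), so 2 | h(0).
Inductive step: suppose the statement holds for some m ≥ 0, i.e. 2 | h(m). Then
h(m+1) = 5^(m+1) + 5 = 5·(5^m + 5) - 20 = 5·h(m) - 20. The first term is divisible by 2 by the inductive hypothesis, and -20 is divisible by 2. Hence 2 | h(m+1).
By the principle of mathematical induction, the result holds for all N ≥ 0.
Therefore the largest such d is 2.

d = 2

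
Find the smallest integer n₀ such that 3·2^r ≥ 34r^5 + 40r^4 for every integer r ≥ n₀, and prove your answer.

At r = 27: 402653184 < 509120478, so the inequality fails and n₀ ≥ 28. We prove 3·2^r ≥ 34r^5 + 40r^4 for all r ≥ 28.
Base case (r = 28): 3·2^r = 805306368 and 34r^5 + 40r^4 = 609738752, so 805306368 ≥ 609738752.
Inductive step: assume the claim holds for r = j, so 3·2^j ≥ 34j^5 + 40j^4.
Then 3·2^(j + 1) = 2·(3·2^j) ≥ 2·(34j^5 + 40j^4).
Also, for j ≥ 28 we have 2·(34j^5 + 40j^4) ≥ 34(j+1)^5 + 40(j+1)^4, since 2·(34j^5 + 40j^4) − (34(j+1)^5 + 40(j+1)^4) = 34j^5 - 130j^4 - 500j^3 - 580j^2 - 330j - 74, which is nonnegative for all j ≥ 28.
Combining, 3·2^(j + 1) ≥ 34(j+1)^5 + 40(j+1)^4.
This completes the induction.
Hence the smallest such n₀ is 28.

n₀ = 28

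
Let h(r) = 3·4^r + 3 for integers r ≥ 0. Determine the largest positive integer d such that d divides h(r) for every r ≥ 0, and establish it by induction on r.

d = 3

Computing the first values: h(0) = 6 and h(1) = 15; gcd(6, 15) = 3, so d ≤ 3.
We prove 3 | 3·4^r + 3 for all r ≥ 0 by induction on r.
When r = 0: h(0) = 6 = 3·(2), so 3 | h(0).
For the inductive step, assume it holds for an arbitrary p ≥ 0, i.e. 3 | h(p). Then
h(p+1) = 3·4^(p+1) + 3 = 4·(3·4^p + 3) - 9 = 4·h(p) - 9. The first term is divisible by 3 by the inductive hypothesis, and -9 is divisible by 3. Hence 3 | h(p+1).
By induction, the statement is established for all r ≥ 0.
Therefore the largest such d is 3.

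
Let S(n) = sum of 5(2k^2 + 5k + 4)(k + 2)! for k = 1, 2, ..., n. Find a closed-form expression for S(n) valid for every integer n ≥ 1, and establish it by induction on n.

S(n) = (10n + 5)(n + 3)! - 30

We claim S(n) = (10n + 5)(n + 3)! - 30 for all n ≥ 1.
Base case (n = 1): S(1) = 330, and the closed form gives 330. They agree.
Inductive step: suppose the statement holds for some k ≥ 1, so S(k) = (10k + 5)(k + 3)! - 30.
Then S(k+1) = S(k) + (5(2k^2 + 9k + 11)(k + 3)!) = ((10k + 5)(k + 3)! - 30) + (5(2k^2 + 9k + 11)(k + 3)!).
Simplifying, S(k+1) = (10(k+1) + 5)((k+1) + 3)! - 30,
which is the closed form with n = k+1.
This completes the induction.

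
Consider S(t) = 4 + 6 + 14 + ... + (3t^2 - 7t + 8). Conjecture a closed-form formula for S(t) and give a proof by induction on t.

We claim S(t) = t(t^2 - 2t + 5) for all t ≥ 1.
Base step (t = 1): S(1) = 4, and the closed form gives 4. They agree.
Inductive step: assume the claim holds for t = m, so S(m) = m(m^2 - 2m + 5).
Then S(m+1) = S(m) + (3m^2 - m + 4) = (m(m^2 - 2m + 5)) + (3m^2 - m + 4).
Simplifying, S(m+1) = (m + 1)(m^2 + 4) = (m+1)((m+1)^2 - 2(m+1) + 5),
which is the closed form with t = m+1.
Hence, by induction on t, the claim holds for every t ≥ 1.

S(t) = t(t^2 - 2t + 5)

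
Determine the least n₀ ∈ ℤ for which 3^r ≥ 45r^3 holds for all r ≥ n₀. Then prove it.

At r = 9: 19683 < 32805, so the inequality fails and n₀ ≥ 10. We prove 3^r ≥ 45r^3 for all r ≥ 10.
Base case (r = 10): 3^r = 59049 and 45r^3 = 45000, so 59049 ≥ 45000.
Inductive step: suppose the statement holds for some i ≥ 10, so 3^i ≥ 45i^3.
Then 3^(i + 1) = 3·(3^i) ≥ 3·(45i^3).
Also, for i ≥ 10 we have 3·(45i^3) ≥ 45(i+1)^3, since 3 ≥ (1 + 1/i)^3 for all i ≥ 10.
Combining, 3^(i + 1) ≥ 45(i+1)^3.
By induction, the statement is established for all r ≥ 10.
Hence the smallest such n₀ is 10.

n₀ = 10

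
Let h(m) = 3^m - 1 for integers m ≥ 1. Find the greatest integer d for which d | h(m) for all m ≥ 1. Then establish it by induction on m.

d = 2

Computing the first values: h(1) = 2 and h(2) = 8; gcd(2, 8) = 2, so d ≤ 2.
We prove 2 | 3^m - 1 for all m ≥ 1 by induction on m.
When m = 1: h(1) = 2 = 2·(1), so 2 | h(1).
Suppose the result is true for m = j, i.e. 2 | h(j). Then
3^{j+1} − 1^{j+1} = 3·3^j − 1·1^j = 3·(3^j − 1^j) + (2)·1^j. The first term is divisible by 2 by the inductive hypothesis, and the second term (2)·1^j is divisible by 2 since 2 | 2. Hence 2 | h(j+1).
By induction, the statement is established for all m ≥ 1.
Therefore the largest such d is 2.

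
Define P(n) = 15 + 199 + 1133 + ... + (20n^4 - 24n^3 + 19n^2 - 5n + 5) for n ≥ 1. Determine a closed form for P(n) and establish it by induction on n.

P(n) = n(4n^4 + 4n^3 + n^2 + n + 5)

We claim P(n) = n(4n^4 + 4n^3 + n^2 + n + 5) for all n ≥ 1.
When n = 1: P(1) = 15, and the closed form gives 15. They agree.
Inductive step: assume the claim holds for n = k, so P(k) = k(4k^4 + 4k^3 + k^2 + k + 5).
Then P(k+1) = P(k) + (20k^4 + 56k^3 + 67k^2 + 41k + 15) = (k(4k^4 + 4k^3 + k^2 + k + 5)) + (20k^4 + 56k^3 + 67k^2 + 41k + 15).
Simplifying, P(k+1) = (k + 1)(4k^4 + 20k^3 + 37k^2 + 31k + 15) = (k+1)(4(k+1)^4 + 4(k+1)^3 + (k+1)^2 + (k+1) + 5),
which is the closed form with n = k+1.
Hence, by induction on n, the claim holds for every n ≥ 1.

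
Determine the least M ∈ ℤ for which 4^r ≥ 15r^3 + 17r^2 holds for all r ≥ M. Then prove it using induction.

M = 6

At r = 5: 1024 < 2300, so the inequality fails and M ≥ 6. We prove 4^r ≥ 15r^3 + 17r^2 for all r ≥ 6.
Base step (r = 6): 4^r = 4096 and 15r^3 + 17r^2 = 3852, so 4096 ≥ 3852.
Suppose the result is true for r = j, so 4^j ≥ 15j^3 + 17j^2.
Then 4^(j + 1) = 4·(4^j) ≥ 4·(15j^3 + 17j^2).
Also, for j ≥ 6 we have 4·(15j^3 + 17j^2) ≥ 15(j+1)^3 + 17(j+1)^2, since 4·(15j^3 + 17j^2) − (15(j+1)^3 + 17(j+1)^2) = 45j^3 + 6j^2 - 79j - 32, which is nonnegative for all j ≥ 6.
Combining, 4^(j + 1) ≥ 15(j+1)^3 + 17(j+1)^2.
By induction, the statement is established for all r ≥ 6.
Hence the smallest such M is 6.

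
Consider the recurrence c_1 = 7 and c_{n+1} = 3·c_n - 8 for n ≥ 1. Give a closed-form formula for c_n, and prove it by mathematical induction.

Computing the first terms: c_1 = 7, c_2 = 13, c_3 = 31. This suggests c_n = 3^n + 4.
Base case (n = 1): the formula gives 7 = 7 = c_1.
Inductive step: suppose the statement holds for some j ≥ 1, so c_j = 3^j + 4.
Then c_{j+1} = 3·c_j - 8 = 3·(3^j + 4) - 8 = 3^(j + 1) + 4,
which is the claimed formula at n = j+1.
Hence, by induction on n, the claim holds for every n ≥ 1.

c_n = 3^n + 4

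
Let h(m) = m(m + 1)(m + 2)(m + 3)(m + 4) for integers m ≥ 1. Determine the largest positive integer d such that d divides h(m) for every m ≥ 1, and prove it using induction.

d = 120

Computing the first values: h(1) = 120 and h(2) = 720; gcd(120, 720) = 120, so d ≤ 120.
We prove 120 | m(m + 1)(m + 2)(m + 3)(m + 4) for all m ≥ 1 by induction on m.
When m = 1: h(1) = 120 = 120·(1), so 120 | h(1).
Inductive step: suppose the statement holds for some i ≥ 1, i.e. 120 | h(i). Then
h(i+1) − h(i) = (i+1)·(i+2)·(i+3)·(i+4)·(i+5) − i·(i+1)·(i+2)·(i+3)·(i+4) = (i+1)·(i+2)·(i+3)·(i+4)·[(i+5) − i] = 5·(i+1)·(i+2)·(i+3)·(i+4). The product of 4 consecutive integers is divisible by (4)! = 24, so h(i+1) − h(i) is divisible by 5·24 = 120. By the inductive hypothesis 120 | h(i), hence 120 | h(i+1).
By induction, the statement is established for all m ≥ 1.
Therefore the largest such d is 120.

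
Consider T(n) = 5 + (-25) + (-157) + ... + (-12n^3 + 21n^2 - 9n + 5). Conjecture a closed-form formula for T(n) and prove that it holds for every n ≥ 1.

T(n) = -n(3n^3 - n^2 - 3n - 4)

We claim T(n) = -n(3n^3 - n^2 - 3n - 4) for all n ≥ 1.
When n = 1: T(1) = 5, and the closed form gives 5. They agree.
For the inductive step, assume it holds for an arbitrary j ≥ 1, so T(j) = j(-3j^3 + j^2 + 3j + 4).
Then T(j+1) = T(j) + (-12j^3 - 15j^2 - 3j + 5) = (j(-3j^3 + j^2 + 3j + 4)) + (-12j^3 - 15j^2 - 3j + 5).
Simplifying, T(j+1) = -(j + 1)(3j^3 + 8j^2 + 4j - 5) = -(j+1)(3(j+1)^3 - (j+1)^2 - 3(j+1) - 4),
which is the closed form with n = j+1.
By induction, the statement is established for all n ≥ 1.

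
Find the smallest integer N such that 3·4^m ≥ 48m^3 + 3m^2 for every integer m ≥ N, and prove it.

N = 6

At m = 5: 3072 < 6075, so the inequality fails and N ≥ 6. We prove 3·4^m ≥ 48m^3 + 3m^2 for all m ≥ 6.
For the base case m = 6: 3·4^m = 12288 and 48m^3 + 3m^2 = 10476, so 12288 ≥ 10476.
For the inductive step, assume it holds for an arbitrary k ≥ 6, so 3·4^k ≥ 48k^3 + 3k^2.
Then 3·4^(k + 1) = 4·(3·4^k) ≥ 4·(48k^3 + 3k^2).
Also, for k ≥ 6 we have 4·(48k^3 + 3k^2) ≥ 48(k+1)^3 + 3(k+1)^2, since 4·(48k^3 + 3k^2) − (48(k+1)^3 + 3(k+1)^2) = 144k^3 - 135k^2 - 150k - 51, which is nonnegative for all k ≥ 6.
Combining, 3·4^(k + 1) ≥ 48(k+1)^3 + 3(k+1)^2.
By induction, the statement is established for all m ≥ 6.
Hence the smallest such N is 6.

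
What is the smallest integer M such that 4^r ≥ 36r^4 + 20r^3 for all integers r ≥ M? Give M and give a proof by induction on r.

M = 9

At r = 8: 65536 < 157696, so the inequality fails and M ≥ 9. We prove 4^r ≥ 36r^4 + 20r^3 for all r ≥ 9.
Base step (r = 9): 4^r = 262144 and 36r^4 + 20r^3 = 250776, so 262144 ≥ 250776.
For the inductive step, assume it holds for an arbitrary k ≥ 9, so 4^k ≥ 36k^4 + 20k^3.
Then 4^(k + 1) = 4·(4^k) ≥ 4·(36k^4 + 20k^3).
Also, for k ≥ 9 we have 4·(36k^4 + 20k^3) ≥ 36(k+1)^4 + 20(k+1)^3, since 4·(36k^4 + 20k^3) − (36(k+1)^4 + 20(k+1)^3) = 108k^4 - 84k^3 - 276k^2 - 204k - 56, which is nonnegative for all k ≥ 9.
Combining, 4^(k + 1) ≥ 36(k+1)^4 + 20(k+1)^3.
This completes the induction.
Hence the smallest such M is 9.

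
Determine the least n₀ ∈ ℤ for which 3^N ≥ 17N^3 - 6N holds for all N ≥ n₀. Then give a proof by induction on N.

At N = 8: 6561 < 8656, so the inequality fails and n₀ ≥ 9. We prove 3^N ≥ 17N^3 - 6N for all N ≥ 9.
When N = 9: 3^N = 19683 and 17N^3 - 6N = 12339, so 19683 ≥ 12339.
Suppose the result is true for N = p, so 3^p ≥ 17p^3 - 6p.
Then 3^(p + 1) = 3·(3^p) ≥ 3·(17p^3 - 6p).
Also, for p ≥ 9 we have 3·(17p^3 - 6p) ≥ 17(p+1)^3 - 6(p+1), since 3·(17p^3 - 6p) − (17(p+1)^3 - 6(p+1)) = 34p^3 - 51p^2 - 63p - 11, which is nonnegative for all p ≥ 9.
Combining, 3^(p + 1) ≥ 17(p+1)^3 - 6(p+1).
This completes the induction.
Hence the smallest such n₀ is 9.

n₀ = 9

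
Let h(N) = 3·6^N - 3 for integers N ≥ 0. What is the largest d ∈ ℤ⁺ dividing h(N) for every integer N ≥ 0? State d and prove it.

Computing the first values: h(0) = 0 and h(1) = 15; gcd(0, 15) = 15, so d ≤ 15.
We prove 15 | 3·6^N - 3 for all N ≥ 0 by induction on N.
Base case (N = 0): h(0) = 0 = 15·(0), so 15 | h(0).
Suppose the result is true for N = r, i.e. 15 | h(r). Then
h(r+1) = 3·6^(r+1) - 3 = 6·(3·6^r - 3) + 15 = 6·h(r) + 15. The first term is divisible by 15 by the inductive hypothesis, and 15 is divisible by 15. Hence 15 | h(r+1).
By induction, the statement is established for all N ≥ 0.
Therefore the largest such d is 15.

d = 15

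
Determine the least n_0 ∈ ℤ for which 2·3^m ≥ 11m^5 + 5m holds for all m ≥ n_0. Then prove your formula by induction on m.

n_0 = 14

At m = 13: 3188646 < 4084288, so the inequality fails and n_0 ≥ 14. We prove 2·3^m ≥ 11m^5 + 5m for all m ≥ 14.
When m = 14: 2·3^m = 9565938 and 11m^5 + 5m = 5916134, so 9565938 ≥ 5916134.
For the inductive step, assume it holds for an arbitrary j ≥ 14, so 2·3^j ≥ 11j^5 + 5j.
Then 2·3^(j + 1) = 3·(2·3^j) ≥ 3·(11j^5 + 5j).
Also, for j ≥ 14 we have 3·(11j^5 + 5j) ≥ 11(j+1)^5 + 5(j+1), since 3·(11j^5 + 5j) − (11(j+1)^5 + 5(j+1)) = 22j^5 - 55j^4 - 110j^3 - 110j^2 - 45j - 16, which is nonnegative for all j ≥ 14.
Combining, 2·3^(j + 1) ≥ 11(j+1)^5 + 5(j+1).
By the principle of mathematical induction, the result holds for all m ≥ 14.
Hence the smallest such n_0 is 14.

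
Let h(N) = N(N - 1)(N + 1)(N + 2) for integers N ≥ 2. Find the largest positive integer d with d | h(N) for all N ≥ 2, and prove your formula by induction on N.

d = 24

Computing the first values: h(2) = 24 and h(3) = 120; gcd(24, 120) = 24, so d ≤ 24.
We prove 24 | N(N - 1)(N + 1)(N + 2) for all N ≥ 2 by induction on N.
When N = 2: h(2) = 24 = 24·(1), so 24 | h(2).
Suppose the result is true for N = r, i.e. 24 | h(r). Then
h(r+1) − h(r) = r·(r+1)·(r+2)·(r+3) − (r-1)·r·(r+1)·(r+2) = r·(r+1)·(r+2)·[(r+3) − (r-1)] = 4·r·(r+1)·(r+2). The product of 3 consecutive integers is divisible by (3)! = 6, so h(r+1) − h(r) is divisible by 4·6 = 24. By the inductive hypothesis 24 | h(r), hence 24 | h(r+1).
This completes the induction.
Therefore the largest such d is 24.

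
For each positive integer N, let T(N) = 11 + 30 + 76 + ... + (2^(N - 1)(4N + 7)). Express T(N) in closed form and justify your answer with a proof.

T(N) = 2^N(4N + 3) - 3

We claim T(N) = 2^N(4N + 3) - 3 for all N ≥ 1.
Base step (N = 1): T(1) = 11, and the closed form gives 11. They agree.
Suppose the result is true for N = k, so T(k) = 2^k(4k + 3) - 3.
Then T(k+1) = T(k) + (2^k(4k + 11)) = (2^k(4k + 3) - 3) + (2^k(4k + 11)).
Simplifying, T(k+1) = 8·2^k·k + 14·2^k - 3 = 2^(k+1)(4(k+1) + 3) - 3,
which is the closed form with N = k+1.
By the principle of mathematical induction, the result holds for all N ≥ 1.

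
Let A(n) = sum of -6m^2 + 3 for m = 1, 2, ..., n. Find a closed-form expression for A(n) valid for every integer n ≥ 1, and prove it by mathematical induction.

A(n) = -n(n + 2)(2n - 1)

We claim A(n) = -n(n + 2)(2n - 1) for all n ≥ 1.
Base step (n = 1): A(1) = -3, and the closed form gives -3. They agree.
Suppose the result is true for n = m, so A(m) = m(-2m^2 - 3m + 2).
Then A(m+1) = A(m) + (-6(m + 1)^2 + 3) = (m(-2m^2 - 3m + 2)) + (-6(m + 1)^2 + 3).
Simplifying, A(m+1) = -(m + 1)(m + 3)(2m + 1) = -(m+1)((m+1) + 2)(2(m+1) - 1),
which is the closed form with n = m+1.
This completes the induction.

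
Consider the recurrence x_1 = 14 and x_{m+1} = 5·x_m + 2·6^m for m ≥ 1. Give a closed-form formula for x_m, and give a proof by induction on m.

Computing the first terms: x_1 = 14, x_2 = 82, x_3 = 482. This suggests x_m = 2·5^(m - 1) + 2·6^m.
When m = 1: the formula gives 14 = 14 = x_1.
Suppose the result is true for m = j, so x_j = 2·5^(j - 1) + 2·6^j.
Then x_{j+1} = 5·x_j + 2·6^j = 5·(2·5^(j - 1) + 2·6^j) + 2·6^j = 2·5^j + 2·6^(j + 1) = 2·5^((j+1) - 1) + 2·6^(j+1),
which is the claimed formula at m = j+1.
By the principle of mathematical induction, the result holds for all m ≥ 1.

x_m = 2·5^(m - 1) + 2·6^m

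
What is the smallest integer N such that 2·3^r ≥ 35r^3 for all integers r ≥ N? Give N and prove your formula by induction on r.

At r = 8: 13122 < 17920, so the inequality fails and N ≥ 9. We prove 2·3^r ≥ 35r^3 for all r ≥ 9.
Base step (r = 9): 2·3^r = 39366 and 35r^3 = 25515, so 39366 ≥ 25515.
Inductive step: assume the claim holds for r = i, so 2·3^i ≥ 35i^3.
Then 2·3^(i + 1) = 3·(2·3^i) ≥ 3·(35i^3).
Also, for i ≥ 9 we have 3·(35i^3) ≥ 35(i+1)^3, since 3 ≥ (1 + 1/i)^3 for all i ≥ 9.
Combining, 2·3^(i + 1) ≥ 35(i+1)^3.
This completes the induction.
Hence the smallest such N is 9.

N = 9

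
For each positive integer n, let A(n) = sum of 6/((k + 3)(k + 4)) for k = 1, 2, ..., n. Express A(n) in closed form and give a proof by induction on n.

A(n) = 3n/(2(n + 4))

We claim A(n) = 3n/(2(n + 4)) for all n ≥ 1.
For the base case n = 1: A(1) = 3/10, and the closed form gives 3/10. They agree.
Suppose the result is true for n = k, so A(k) = 3k/(2(k + 4)).
Then A(k+1) = A(k) + (6/((k + 4)(k + 5))) = (3k/(2(k + 4))) + (6/((k + 4)(k + 5))).
Simplifying, A(k+1) = 3(k + 1)/(2(k + 5)) = 3(k+1)/(2((k+1) + 4)),
which is the closed form with n = k+1.
This completes the induction.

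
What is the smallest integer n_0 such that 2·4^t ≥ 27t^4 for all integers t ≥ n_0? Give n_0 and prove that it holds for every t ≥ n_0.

n_0 = 8

At t = 7: 32768 < 64827, so the inequality fails and n_0 ≥ 8. We prove 2·4^t ≥ 27t^4 for all t ≥ 8.
When t = 8: 2·4^t = 131072 and 27t^4 = 110592, so 131072 ≥ 110592.
Suppose the result is true for t = k, so 2·4^k ≥ 27k^4.
Then 2·4^(k + 1) = 4·(2·4^k) ≥ 4·(27k^4).
Also, for k ≥ 8 we have 4·(27k^4) ≥ 27(k+1)^4, since 4 ≥ (1 + 1/k)^4 for all k ≥ 8.
Combining, 2·4^(k + 1) ≥ 27(k+1)^4.
By the principle of mathematical induction, the result holds for all t ≥ 8.
Hence the smallest such n_0 is 8.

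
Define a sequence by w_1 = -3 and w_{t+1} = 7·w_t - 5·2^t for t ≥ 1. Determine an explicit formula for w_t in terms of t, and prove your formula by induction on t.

w_t = 2^t - 5·7^(t - 1)

Computing the first terms: w_1 = -3, w_2 = -31, w_3 = -237. This suggests w_t = 2^t - 5·7^(t - 1).
For the base case t = 1: the formula gives -3 = -3 = w_1.
For the inductive step, assume it holds for an arbitrary r ≥ 1, so w_r = 2^r - 5·7^(r - 1).
Then w_{r+1} = 7·w_r - 5·2^r = 7·(2^r - 5·7^(r - 1)) - 5·2^r = 2^(r + 1) - 5·7^r = 2^(r+1) - 5·7^((r+1) - 1),
which is the claimed formula at t = r+1.
By the principle of mathematical induction, the result holds for all t ≥ 1.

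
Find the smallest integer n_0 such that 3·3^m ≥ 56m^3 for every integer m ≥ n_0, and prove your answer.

At m = 8: 19683 < 28672, so the inequality fails and n_0 ≥ 9. We prove 3·3^m ≥ 56m^3 for all m ≥ 9.
Base step (m = 9): 3·3^m = 59049 and 56m^3 = 40824, so 59049 ≥ 40824.
Suppose the result is true for m = p, so 3·3^p ≥ 56p^3.
Then 3·3^(p + 1) = 3·(3·3^p) ≥ 3·(56p^3).
Also, for p ≥ 9 we have 3·(56p^3) ≥ 56(p+1)^3, since 3 ≥ (1 + 1/p)^3 for all p ≥ 9.
Combining, 3·3^(p + 1) ≥ 56(p+1)^3.
By induction, the statement is established for all m ≥ 9.
Hence the smallest such n_0 is 9.

n_0 = 9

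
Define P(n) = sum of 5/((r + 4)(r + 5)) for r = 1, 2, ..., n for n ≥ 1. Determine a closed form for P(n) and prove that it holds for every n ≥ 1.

P(n) = n/(n + 5)

We claim P(n) = n/(n + 5) for all n ≥ 1.
For the base case n = 1: P(1) = 1/6, and the closed form gives 1/6. They agree.
Inductive step: assume the claim holds for n = r, so P(r) = r/(r + 5).
Then P(r+1) = P(r) + (5/((r + 5)(r + 6))) = (r/(r + 5)) + (5/((r + 5)(r + 6))).
Simplifying, P(r+1) = (r + 1)/(r + 6) = (r+1)/((r+1) + 5),
which is the closed form with n = r+1.
By induction, the statement is established for all n ≥ 1.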